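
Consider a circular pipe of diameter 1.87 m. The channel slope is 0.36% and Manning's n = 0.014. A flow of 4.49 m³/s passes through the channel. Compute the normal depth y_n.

y_n = 1.08 m

Manning's equation rearranged: A R^(2/3) = nQ / (1·√S) = 0.014 × 4.49 / (√0.0036) = 1.048.
At y = 0.92 m: A R^(2/3) = 0.8047 — low.
At y = 1.36 m: A R^(2/3) = 1.454 — high.
At y = 1.08 m: A R^(2/3) = 1.048 — ≈ 1.048.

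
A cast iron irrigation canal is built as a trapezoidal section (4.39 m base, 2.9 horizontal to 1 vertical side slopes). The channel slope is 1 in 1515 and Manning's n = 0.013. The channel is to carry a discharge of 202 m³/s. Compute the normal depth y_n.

y_n = 3.9 m

Manning's equation rearranged: A R^(2/3) = nQ / (1·√S) = 0.013 × 202 / (√0.0006601) = 102.2.
At y = 3.35 m: A R^(2/3) = 72.34 — low.
At y = 4.72 m: A R^(2/3) = 159.6 — high.
At y = 3.9 m: A R^(2/3) = 102.4 — ≈ 102.2.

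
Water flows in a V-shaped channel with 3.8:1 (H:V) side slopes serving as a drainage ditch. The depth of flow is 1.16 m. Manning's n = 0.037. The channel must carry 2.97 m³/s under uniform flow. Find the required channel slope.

For a triangular section with side slope z = 3.8: A = zy² = 3.8×1.16² = 5.113 m²; P = 2y√(1+z²) = 2×1.16×3.929 = 9.116 m.
Hydraulic radius R = A/P = 5.113/9.116 = 0.5609 m.
From Manning's equation, S = [nQ / (1 A R^(2/3))]² = [0.037 × 2.97 / (1 × 5.113 × 0.5609^(2/3))]² = 0.000998.

S = 0.000998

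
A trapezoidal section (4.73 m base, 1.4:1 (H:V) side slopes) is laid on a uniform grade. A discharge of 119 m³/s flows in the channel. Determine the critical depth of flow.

y_c = 2.99 m

At critical depth, Q² T / (g A³) = 1, i.e. A³/T = Q²/g = 119²/9.81 = 1444.
Trying y = 2.07 m: A³/T = 374 — short.
Trying y = 2.99 m: A³/T = 1446 — matches.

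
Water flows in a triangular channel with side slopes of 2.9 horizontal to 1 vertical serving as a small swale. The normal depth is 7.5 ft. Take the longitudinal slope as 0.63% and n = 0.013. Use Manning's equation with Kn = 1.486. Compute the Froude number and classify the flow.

supercritical

For a triangular section with side slope z = 2.9: A = zy² = 2.9×7.5² = 163.1 ft²; P = 2y√(1+z²) = 2×7.5×3.068 = 46.01 ft.
Hydraulic radius R = A/P = 163.1/46.01 = 3.545 ft.
V = (1.486/n) R^(2/3) √S = (1.486/0.013) × 3.545^(2/3) × √0.0063 = 21.09 ft/s. Hydraulic depth D_h = A/T = 163.1/43.5 = 3.75 ft.
Froude number Fr = V/√(g·D_h) = 21.09/√(32.2×3.75) = 1.92, which is greater than 1, so the flow is supercritical.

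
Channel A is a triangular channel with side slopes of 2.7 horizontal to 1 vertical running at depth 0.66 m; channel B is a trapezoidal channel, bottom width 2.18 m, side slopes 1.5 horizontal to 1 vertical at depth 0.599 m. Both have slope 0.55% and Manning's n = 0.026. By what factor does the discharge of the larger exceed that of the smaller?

Channel A: For a triangular section with side slope z = 2.7: A = zy² = 2.7×0.66² = 1.176 m²; P = 2y√(1+z²) = 2×0.66×2.879 = 3.801 m. Hydraulic radius R = A/P = 1.176/3.801 = 0.3095 m. Q_A = (1/0.026)·1.176·0.3095^(2/3)·√0.0055 = 1.535 m³/s.
Channel B: With bottom width b = 2.18 m and side slope z = 1.5: A = (b + zy)y = (2.18 + 1.5×0.599)×0.599 = 1.844 m²; P = b + 2y√(1+z²) = 2.18 + 2×0.599×1.803 = 4.34 m. Hydraulic radius R = A/P = 1.844/4.34 = 0.4249 m. Q_B = (1/0.026)·1.844·0.4249^(2/3)·√0.0055 = 2.973 m³/s.
The larger discharge is 2.973 m³/s and the smaller is 1.535 m³/s; the ratio is 1.94.

1.94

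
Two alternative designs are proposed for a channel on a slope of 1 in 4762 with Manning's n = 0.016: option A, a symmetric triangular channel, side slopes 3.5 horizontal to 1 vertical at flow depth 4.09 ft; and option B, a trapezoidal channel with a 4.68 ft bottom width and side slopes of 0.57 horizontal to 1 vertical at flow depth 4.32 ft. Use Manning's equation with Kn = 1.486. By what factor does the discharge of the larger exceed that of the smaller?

Channel A: For a triangular section with side slope z = 3.5: A = zy² = 3.5×4.09² = 58.55 ft²; P = 2y√(1+z²) = 2×4.09×3.64 = 29.78 ft. Hydraulic radius R = A/P = 58.55/29.78 = 1.966 ft. Q_A = (1.486/0.016)·58.55·1.966^(2/3)·√0.00021 = 123.7 ft³/s.
Channel B: With bottom width b = 4.68 ft and side slope z = 0.57: A = (b + zy)y = (4.68 + 0.57×4.32)×4.32 = 30.86 ft²; P = b + 2y√(1+z²) = 4.68 + 2×4.32×1.151 = 14.63 ft. Hydraulic radius R = A/P = 30.86/14.63 = 2.11 ft. Q_B = (1.486/0.016)·30.86·2.11^(2/3)·√0.00021 = 68.31 ft³/s.
The larger discharge is 123.7 ft³/s and the smaller is 68.31 ft³/s; the ratio is 1.81.

1.81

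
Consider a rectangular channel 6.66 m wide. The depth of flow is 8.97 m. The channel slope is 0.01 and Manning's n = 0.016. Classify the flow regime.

Flow area A = b·y = 6.66 × 8.97 = 59.74 m². Wetted perimeter P = b + 2y = 6.66 + 2×8.97 = 24.6 m.
Hydraulic radius R = A/P = 59.74/24.6 = 2.428 m.
V = (1/n) R^(2/3) √S = (1/0.016) × 2.428^(2/3) × √0.01 = 11.29 m/s. Hydraulic depth D_h = A/T = 59.74/6.66 = 8.97 m.
Froude number Fr = V/√(g·D_h) = 11.29/√(9.81×8.97) = 1.2, which is greater than 1, so the flow is supercritical.

supercritical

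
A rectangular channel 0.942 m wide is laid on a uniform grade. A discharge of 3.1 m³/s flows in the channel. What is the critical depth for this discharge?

For a rectangular channel, critical depth y_c = (q²/g)^(1/3) where q = Q/b = 3.1/0.942 = 3.291 m²/s.
So y_c = (3.291²/9.81)^(1/3) = 1.03 m.

y_c = 1.03 m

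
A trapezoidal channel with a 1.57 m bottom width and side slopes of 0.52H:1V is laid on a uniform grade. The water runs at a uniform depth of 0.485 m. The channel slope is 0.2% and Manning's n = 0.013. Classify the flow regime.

With bottom width b = 1.57 m and side slope z = 0.52: A = (b + zy)y = (1.57 + 0.52×0.485)×0.485 = 0.8838 m²; P = b + 2y√(1+z²) = 1.57 + 2×0.485×1.127 = 2.663 m.
Hydraulic radius R = A/P = 0.8838/2.663 = 0.3318 m.
V = (1/n) R^(2/3) √S = (1/0.013) × 0.3318^(2/3) × √0.002 = 1.649 m/s. Hydraulic depth D_h = A/T = 0.8838/2.074 = 0.426 m.
Froude number Fr = V/√(g·D_h) = 1.649/√(9.81×0.426) = 0.807, which is less than 1, so the flow is subcritical.

subcritical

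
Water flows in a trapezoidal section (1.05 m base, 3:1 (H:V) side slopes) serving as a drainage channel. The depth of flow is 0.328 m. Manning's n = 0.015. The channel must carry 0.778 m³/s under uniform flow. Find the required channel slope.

With bottom width b = 1.05 m and side slope z = 3: A = (b + zy)y = (1.05 + 3×0.328)×0.328 = 0.6672 m²; P = b + 2y√(1+z²) = 1.05 + 2×0.328×3.162 = 3.124 m.
Hydraulic radius R = A/P = 0.6672/3.124 = 0.2135 m.
From Manning's equation, S = [nQ / (1 A R^(2/3))]² = [0.015 × 0.778 / (1 × 0.6672 × 0.2135^(2/3))]² = 0.0024.

S = 0.0024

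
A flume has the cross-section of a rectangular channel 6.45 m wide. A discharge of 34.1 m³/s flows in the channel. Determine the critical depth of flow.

y_c = 1.42 m

For a rectangular channel, critical depth y_c = (q²/g)^(1/3) where q = Q/b = 34.1/6.45 = 5.287 m²/s.
So y_c = (5.287²/9.81)^(1/3) = 1.42 m.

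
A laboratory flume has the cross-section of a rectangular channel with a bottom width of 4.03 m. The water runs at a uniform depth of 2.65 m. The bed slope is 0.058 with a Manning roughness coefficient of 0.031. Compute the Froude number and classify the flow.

Flow area A = b·y = 4.03 × 2.65 = 10.68 m². Wetted perimeter P = b + 2y = 4.03 + 2×2.65 = 9.33 m.
Hydraulic radius R = A/P = 10.68/9.33 = 1.145 m.
V = (1/n) R^(2/3) √S = (1/0.031) × 1.145^(2/3) × √0.058 = 8.501 m/s. Hydraulic depth D_h = A/T = 10.68/4.03 = 2.65 m.
Froude number Fr = V/√(g·D_h) = 8.501/√(9.81×2.65) = 1.67, which is greater than 1, so the flow is supercritical.

supercritical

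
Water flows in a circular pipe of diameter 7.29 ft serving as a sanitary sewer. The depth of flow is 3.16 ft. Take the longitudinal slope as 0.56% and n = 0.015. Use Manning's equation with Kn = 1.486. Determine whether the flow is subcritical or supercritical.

For a circular section of diameter D = 7.29 ft at depth y = 3.16 ft, the central angle is θ = 2 arccos(1 − 2y/D) = 2.875 rad. Then A = (D²/8)(θ − sin θ) = 17.34 ft² and P = Dθ/2 = 10.48 ft.
Hydraulic radius R = A/P = 17.34/10.48 = 1.655 ft.
V = (1.486/n) R^(2/3) √S = (1.486/0.015) × 1.655^(2/3) × √0.0056 = 10.37 ft/s. Hydraulic depth D_h = A/T = 17.34/7.225 = 2.401 ft.
Froude number Fr = V/√(g·D_h) = 10.37/√(32.2×2.401) = 1.18, which is greater than 1, so the flow is supercritical.

supercritical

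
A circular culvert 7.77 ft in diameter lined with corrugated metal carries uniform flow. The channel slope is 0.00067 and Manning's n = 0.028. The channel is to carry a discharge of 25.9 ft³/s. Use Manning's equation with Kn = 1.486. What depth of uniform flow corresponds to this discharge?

y_n = 2.68 ft

Manning's equation rearranged: A R^(2/3) = nQ / (1.486·√S) = 0.028 × 25.9 / (1.486 × √0.00067) = 18.85.
At y = 3.11 ft: A R^(2/3) = 24.91 — high.
At y = 2.1 ft: A R^(2/3) = 11.79 — low.
At y = 2.68 ft: A R^(2/3) = 18.88 — ≈ 18.85.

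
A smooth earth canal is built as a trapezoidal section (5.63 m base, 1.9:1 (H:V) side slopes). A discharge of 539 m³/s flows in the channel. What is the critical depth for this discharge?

y_c = 5.67 m

At critical depth, Q² T / (g A³) = 1, i.e. A³/T = Q²/g = 539²/9.81 = 29610.
Try y = 6.27 m: A³/T = 45180 — high.
Try y = 3.86 m: A³/T = 6173 — low.
Try y = 5.67 m: A³/T = 29600 — close enough.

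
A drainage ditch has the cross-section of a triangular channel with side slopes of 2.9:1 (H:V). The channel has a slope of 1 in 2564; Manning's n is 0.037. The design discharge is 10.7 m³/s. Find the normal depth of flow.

Manning's equation rearranged: A R^(2/3) = nQ / (1·√S) = 0.037 × 10.7 / (√0.00039) = 20.05.
At y = 2.09 m: A R^(2/3) = 12.57 — too small.
At y = 2.86 m: A R^(2/3) = 29 — too large.
At y = 2.49 m: A R^(2/3) = 20.04 — close enough.

y_n = 2.49 m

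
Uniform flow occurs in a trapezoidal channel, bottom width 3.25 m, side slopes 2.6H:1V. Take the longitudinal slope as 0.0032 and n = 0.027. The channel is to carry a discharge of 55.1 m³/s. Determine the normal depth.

Manning's equation rearranged: A R^(2/3) = nQ / (1·√S) = 0.027 × 55.1 / (√0.0032) = 26.3.
At y = 1.66 m: A R^(2/3) = 12.6 — too small.
At y = 2.64 m: A R^(2/3) = 34.78 — too large.
At y = 2.33 m: A R^(2/3) = 26.31 — ≈ 26.3.

y_n = 2.33 m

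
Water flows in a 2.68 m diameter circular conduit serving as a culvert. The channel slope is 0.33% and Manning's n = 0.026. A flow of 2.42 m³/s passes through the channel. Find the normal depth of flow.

Manning's equation rearranged: A R^(2/3) = nQ / (1·√S) = 0.026 × 2.42 / (√0.0033) = 1.095.
At y = 0.733 m: A R^(2/3) = 0.7064 — low.
At y = 1.03 m: A R^(2/3) = 1.352 — high.
At y = 0.92 m: A R^(2/3) = 1.095 — close enough.

y_n = 0.92 m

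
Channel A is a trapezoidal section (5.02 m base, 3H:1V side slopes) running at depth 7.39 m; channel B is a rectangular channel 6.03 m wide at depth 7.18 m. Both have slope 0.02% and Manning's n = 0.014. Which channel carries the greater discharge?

channel A

Channel A: With bottom width b = 5.02 m and side slope z = 3: A = (b + zy)y = (5.02 + 3×7.39)×7.39 = 200.9 m²; P = b + 2y√(1+z²) = 5.02 + 2×7.39×3.162 = 51.76 m. Hydraulic radius R = A/P = 200.9/51.76 = 3.882 m. Q_A = (1/0.014)·200.9·3.882^(2/3)·√0.0002 = 501.4 m³/s.
Channel B: Flow area A = b·y = 6.03 × 7.18 = 43.3 m². Wetted perimeter P = b + 2y = 6.03 + 2×7.18 = 20.39 m. Hydraulic radius R = A/P = 43.3/20.39 = 2.123 m. Q_B = (1/0.014)·43.3·2.123^(2/3)·√0.0002 = 72.25 m³/s.
Q_A = 501.4 m³/s vs Q_B = 72.25 m³/s, so channel A carries more.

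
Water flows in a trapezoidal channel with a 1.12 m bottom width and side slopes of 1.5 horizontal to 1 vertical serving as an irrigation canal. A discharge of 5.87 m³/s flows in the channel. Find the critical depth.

At critical depth, Q² T / (g A³) = 1, i.e. A³/T = Q²/g = 5.87²/9.81 = 3.512.
Try y = 0.759 m: A³/T = 1.483 — low.
Try y = 1.1 m: A³/T = 6.4 — high.
Try y = 0.947 m: A³/T = 3.516 — ≈ 3.512.

y_c = 0.947 m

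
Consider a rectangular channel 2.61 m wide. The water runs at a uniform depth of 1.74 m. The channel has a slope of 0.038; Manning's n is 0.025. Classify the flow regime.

Flow area A = b·y = 2.61 × 1.74 = 4.541 m². Wetted perimeter P = b + 2y = 2.61 + 2×1.74 = 6.09 m.
Hydraulic radius R = A/P = 4.541/6.09 = 0.7457 m.
V = (1/n) R^(2/3) √S = (1/0.025) × 0.7457^(2/3) × √0.038 = 6.412 m/s. Hydraulic depth D_h = A/T = 4.541/2.61 = 1.74 m.
Froude number Fr = V/√(g·D_h) = 6.412/√(9.81×1.74) = 1.55, which is greater than 1, so the flow is supercritical.

supercritical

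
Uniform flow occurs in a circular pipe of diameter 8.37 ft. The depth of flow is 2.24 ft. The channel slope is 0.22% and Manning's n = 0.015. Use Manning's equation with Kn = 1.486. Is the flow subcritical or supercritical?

subcritical

For a circular section of diameter D = 8.37 ft at depth y = 2.24 ft, the central angle is θ = 2 arccos(1 − 2y/D) = 2.175 rad. Then A = (D²/8)(θ − sin θ) = 11.84 ft² and P = Dθ/2 = 9.102 ft.
Hydraulic radius R = A/P = 11.84/9.102 = 1.301 ft.
V = (1.486/n) R^(2/3) √S = (1.486/0.015) × 1.301^(2/3) × √0.0022 = 5.537 ft/s. Hydraulic depth D_h = A/T = 11.84/7.411 = 1.597 ft.
Froude number Fr = V/√(g·D_h) = 5.537/√(32.2×1.597) = 0.772, which is less than 1, so the flow is subcritical.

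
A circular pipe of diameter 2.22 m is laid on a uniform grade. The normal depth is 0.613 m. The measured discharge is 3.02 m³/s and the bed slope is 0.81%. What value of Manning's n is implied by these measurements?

For a circular section of diameter D = 2.22 m at depth y = 0.613 m, the central angle is θ = 2 arccos(1 − 2y/D) = 2.213 rad. Then A = (D²/8)(θ − sin θ) = 0.8701 m² and P = Dθ/2 = 2.457 m.
Hydraulic radius R = A/P = 0.8701/2.457 = 0.3542 m.
Rearranging Manning's equation: n = (1/Q) A R^(2/3) S^(1/2) = (1/3.02) × 0.8701 × 0.3542^(2/3) × √0.0081 = 0.013.

n = 0.013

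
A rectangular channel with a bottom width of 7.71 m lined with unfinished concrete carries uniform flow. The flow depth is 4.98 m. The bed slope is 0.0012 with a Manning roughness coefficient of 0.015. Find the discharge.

Flow area A = b·y = 7.71 × 4.98 = 38.4 m². Wetted perimeter P = b + 2y = 7.71 + 2×4.98 = 17.67 m.
Hydraulic radius R = A/P = 38.4/17.67 = 2.173 m.
Manning's equation: Q = (1/n) A R^(2/3) S^(1/2) = (1/0.015) × 38.4 × 2.173^(2/3) × 0.0012^(1/2) = 149 m³/s.

Q = 149 m³/s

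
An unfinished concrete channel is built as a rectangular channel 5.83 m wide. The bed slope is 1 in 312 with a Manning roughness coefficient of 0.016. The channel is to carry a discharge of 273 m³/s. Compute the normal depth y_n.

y_n = 7.98 m

Manning's equation rearranged: A R^(2/3) = nQ / (1·√S) = 0.016 × 273 / (√0.003205) = 77.15.
Trying y = 6.95 m: A R^(2/3) = 65.46 — short.
Trying y = 8.96 m: A R^(2/3) = 88.35 — over.
Trying y = 7.98 m: A R^(2/3) = 77.14 — ≈ 77.15.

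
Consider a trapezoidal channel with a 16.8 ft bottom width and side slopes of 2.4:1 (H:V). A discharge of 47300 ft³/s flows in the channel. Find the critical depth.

At critical depth, Q² T / (g A³) = 1, i.e. A³/T = Q²/g = 47300²/32.2 = 69480000.
Trying y = 33.3 ft: A³/T = 189100000 — over.
Trying y = 23.2 ft: A³/T = 37100000 — short.
Trying y = 26.7 ft: A³/T = 69470000 — matches.

y_c = 26.7 ft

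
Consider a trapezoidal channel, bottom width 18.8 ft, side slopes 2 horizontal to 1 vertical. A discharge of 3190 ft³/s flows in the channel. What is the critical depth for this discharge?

At critical depth, Q² T / (g A³) = 1, i.e. A³/T = Q²/g = 3190²/32.2 = 316000.
Trying y = 8.2 ft: A³/T = 466000 — high.
Trying y = 7.39 ft: A³/T = 316000 — ≈ 316000.

y_c = 7.39 ft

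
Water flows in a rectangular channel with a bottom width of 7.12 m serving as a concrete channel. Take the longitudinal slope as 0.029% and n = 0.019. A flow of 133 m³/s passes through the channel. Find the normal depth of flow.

Manning's equation rearranged: A R^(2/3) = nQ / (1·√S) = 0.019 × 133 / (√0.00029) = 148.4.
At y = 12.7 m: A R^(2/3) = 178.8 — over.
At y = 10.8 m: A R^(2/3) = 148.3 — matches.

y_n = 10.8 m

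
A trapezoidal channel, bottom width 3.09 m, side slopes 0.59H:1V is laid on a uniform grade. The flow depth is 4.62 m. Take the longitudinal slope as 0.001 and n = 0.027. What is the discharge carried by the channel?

Q = 49 m³/s

With bottom width b = 3.09 m and side slope z = 0.59: A = (b + zy)y = (3.09 + 0.59×4.62)×4.62 = 26.87 m²; P = b + 2y√(1+z²) = 3.09 + 2×4.62×1.161 = 13.82 m.
Hydraulic radius R = A/P = 26.87/13.82 = 1.944 m.
Manning's equation: Q = (1/n) A R^(2/3) S^(1/2) = (1/0.027) × 26.87 × 1.944^(2/3) × 0.001^(1/2) = 49 m³/s.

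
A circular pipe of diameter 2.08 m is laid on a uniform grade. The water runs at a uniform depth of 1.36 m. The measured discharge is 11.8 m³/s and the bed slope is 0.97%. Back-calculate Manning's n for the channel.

For a circular section of diameter D = 2.08 m at depth y = 1.36 m, the central angle is θ = 2 arccos(1 − 2y/D) = 3.767 rad. Then A = (D²/8)(θ − sin θ) = 2.354 m² and P = Dθ/2 = 3.918 m.
Hydraulic radius R = A/P = 2.354/3.918 = 0.6008 m.
Rearranging Manning's equation: n = (1/Q) A R^(2/3) S^(1/2) = (1/11.8) × 2.354 × 0.6008^(2/3) × √0.0097 = 0.014.

n = 0.014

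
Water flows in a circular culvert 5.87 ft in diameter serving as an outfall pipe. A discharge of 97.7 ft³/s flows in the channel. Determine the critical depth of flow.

y_c = 2.68 ft

At critical depth, Q² T / (g A³) = 1, i.e. A³/T = Q²/g = 97.7²/32.2 = 296.4.
Try y = 2.1 ft: A³/T = 116.9 — short.
Try y = 2.68 ft: A³/T = 298.2 — close enough.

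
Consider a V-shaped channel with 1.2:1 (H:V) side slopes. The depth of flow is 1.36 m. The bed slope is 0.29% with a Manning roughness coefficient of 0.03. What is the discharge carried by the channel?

For a triangular section with side slope z = 1.2: A = zy² = 1.2×1.36² = 2.22 m²; P = 2y√(1+z²) = 2×1.36×1.562 = 4.249 m.
Hydraulic radius R = A/P = 2.22/4.249 = 0.5224 m.
Manning's equation: Q = (1/n) A R^(2/3) S^(1/2) = (1/0.03) × 2.22 × 0.5224^(2/3) × 0.0029^(1/2) = 2.58 m³/s.

Q = 2.58 m³/s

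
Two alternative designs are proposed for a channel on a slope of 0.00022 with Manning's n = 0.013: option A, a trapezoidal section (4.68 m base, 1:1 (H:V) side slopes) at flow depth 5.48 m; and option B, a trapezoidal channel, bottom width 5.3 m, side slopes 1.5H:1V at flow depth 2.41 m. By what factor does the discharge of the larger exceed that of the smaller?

3.83

Channel A: With bottom width b = 4.68 m and side slope z = 1: A = (b + zy)y = (4.68 + 1×5.48)×5.48 = 55.68 m²; P = b + 2y√(1+z²) = 4.68 + 2×5.48×1.414 = 20.18 m. Hydraulic radius R = A/P = 55.68/20.18 = 2.759 m. Q_A = (1/0.013)·55.68·2.759^(2/3)·√0.00022 = 125 m³/s.
Channel B: With bottom width b = 5.3 m and side slope z = 1.5: A = (b + zy)y = (5.3 + 1.5×2.41)×2.41 = 21.49 m²; P = b + 2y√(1+z²) = 5.3 + 2×2.41×1.803 = 13.99 m. Hydraulic radius R = A/P = 21.49/13.99 = 1.536 m. Q_B = (1/0.013)·21.49·1.536^(2/3)·√0.00022 = 32.63 m³/s.
The larger discharge is 125 m³/s and the smaller is 32.63 m³/s; the ratio is 3.83.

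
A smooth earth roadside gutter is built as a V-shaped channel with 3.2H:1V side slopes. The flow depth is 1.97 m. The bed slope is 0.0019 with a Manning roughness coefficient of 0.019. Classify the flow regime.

subcritical

For a triangular section with side slope z = 3.2: A = zy² = 3.2×1.97² = 12.42 m²; P = 2y√(1+z²) = 2×1.97×3.353 = 13.21 m.
Hydraulic radius R = A/P = 12.42/13.21 = 0.9402 m.
V = (1/n) R^(2/3) √S = (1/0.019) × 0.9402^(2/3) × √0.0019 = 2.202 m/s. Hydraulic depth D_h = A/T = 12.42/12.61 = 0.985 m.
Froude number Fr = V/√(g·D_h) = 2.202/√(9.81×0.985) = 0.708, which is less than 1, so the flow is subcritical.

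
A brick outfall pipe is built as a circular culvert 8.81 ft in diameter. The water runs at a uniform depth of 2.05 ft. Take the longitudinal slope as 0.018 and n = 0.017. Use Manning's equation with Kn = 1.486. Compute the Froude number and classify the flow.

supercritical

For a circular section of diameter D = 8.81 ft at depth y = 2.05 ft, the central angle is θ = 2 arccos(1 − 2y/D) = 2.013 rad. Then A = (D²/8)(θ − sin θ) = 10.77 ft² and P = Dθ/2 = 8.869 ft.
Hydraulic radius R = A/P = 10.77/8.869 = 1.214 ft.
V = (1.486/n) R^(2/3) √S = (1.486/0.017) × 1.214^(2/3) × √0.018 = 13.35 ft/s. Hydraulic depth D_h = A/T = 10.77/7.445 = 1.446 ft.
Froude number Fr = V/√(g·D_h) = 13.35/√(32.2×1.446) = 1.96, which is greater than 1, so the flow is supercritical.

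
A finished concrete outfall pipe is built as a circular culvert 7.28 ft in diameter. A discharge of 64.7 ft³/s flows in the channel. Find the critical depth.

At critical depth, Q² T / (g A³) = 1, i.e. A³/T = Q²/g = 64.7²/32.2 = 130.
Trying y = 2.42 ft: A³/T = 258.3 — high.
Trying y = 2.03 ft: A³/T = 130.7 — ≈ 130.

y_c = 2.03 ft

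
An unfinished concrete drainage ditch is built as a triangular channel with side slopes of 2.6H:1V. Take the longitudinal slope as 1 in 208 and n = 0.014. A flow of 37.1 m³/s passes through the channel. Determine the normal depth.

y_n = 1.8 m

Manning's equation rearranged: A R^(2/3) = nQ / (1·√S) = 0.014 × 37.1 / (√0.004808) = 7.491.
Trying y = 2.05 m: A R^(2/3) = 10.61 — high.
Trying y = 1.31 m: A R^(2/3) = 3.214 — low.
Trying y = 1.8 m: A R^(2/3) = 7.5 — matches.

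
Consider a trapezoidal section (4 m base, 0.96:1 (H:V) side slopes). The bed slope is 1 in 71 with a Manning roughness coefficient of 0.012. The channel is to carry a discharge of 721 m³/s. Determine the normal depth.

y_n = 4.77 m

Manning's equation rearranged: A R^(2/3) = nQ / (1·√S) = 0.012 × 721 / (√0.01408) = 72.9.
At y = 4.2 m: A R^(2/3) = 56.31 — too small.
At y = 5.57 m: A R^(2/3) = 100.4 — too large.
At y = 4.77 m: A R^(2/3) = 72.86 — ≈ 72.9.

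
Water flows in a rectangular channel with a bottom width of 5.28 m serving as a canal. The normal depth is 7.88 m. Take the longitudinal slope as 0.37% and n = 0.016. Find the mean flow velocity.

V = 5.99 m/s

Flow area A = b·y = 5.28 × 7.88 = 41.61 m². Wetted perimeter P = b + 2y = 5.28 + 2×7.88 = 21.04 m.
Hydraulic radius R = A/P = 41.61/21.04 = 1.977 m.
From Manning's equation, V = (1/n) R^(2/3) S^(1/2) = (1/0.016) × 1.977^(2/3) × 0.0037^(1/2) = 5.99 m/s.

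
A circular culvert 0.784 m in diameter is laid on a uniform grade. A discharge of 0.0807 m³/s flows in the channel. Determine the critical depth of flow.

At critical depth, Q² T / (g A³) = 1, i.e. A³/T = Q²/g = 0.0807²/9.81 = 0.0006639.
At y = 0.211 m: A³/T = 0.00165 — over.
At y = 0.133 m: A³/T = 0.0002714 — short.
At y = 0.167 m: A³/T = 0.0006626 — close enough.

y_c = 0.167 m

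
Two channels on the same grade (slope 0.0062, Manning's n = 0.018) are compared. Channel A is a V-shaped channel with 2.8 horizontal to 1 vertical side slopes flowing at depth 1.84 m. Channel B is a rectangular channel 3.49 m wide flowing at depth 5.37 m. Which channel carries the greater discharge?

Channel A: For a triangular section with side slope z = 2.8: A = zy² = 2.8×1.84² = 9.48 m²; P = 2y√(1+z²) = 2×1.84×2.973 = 10.94 m. Hydraulic radius R = A/P = 9.48/10.94 = 0.8664 m. Q_A = (1/0.018)·9.48·0.8664^(2/3)·√0.0062 = 37.69 m³/s.
Channel B: Flow area A = b·y = 3.49 × 5.37 = 18.74 m². Wetted perimeter P = b + 2y = 3.49 + 2×5.37 = 14.23 m. Hydraulic radius R = A/P = 18.74/14.23 = 1.317 m. Q_B = (1/0.018)·18.74·1.317^(2/3)·√0.0062 = 98.5 m³/s.
Q_A = 37.69 m³/s vs Q_B = 98.5 m³/s, so channel B carries more.

channel B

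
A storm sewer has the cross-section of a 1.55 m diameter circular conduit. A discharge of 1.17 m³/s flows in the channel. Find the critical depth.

At critical depth, Q² T / (g A³) = 1, i.e. A³/T = Q²/g = 1.17²/9.81 = 0.1395.
Try y = 0.659 m: A³/T = 0.2914 — too large.
Try y = 0.544 m: A³/T = 0.1394 — close enough.

y_c = 0.544 m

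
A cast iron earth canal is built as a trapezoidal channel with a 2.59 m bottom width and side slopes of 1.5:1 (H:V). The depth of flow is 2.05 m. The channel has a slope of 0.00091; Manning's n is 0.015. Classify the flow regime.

With bottom width b = 2.59 m and side slope z = 1.5: A = (b + zy)y = (2.59 + 1.5×2.05)×2.05 = 11.61 m²; P = b + 2y√(1+z²) = 2.59 + 2×2.05×1.803 = 9.981 m.
Hydraulic radius R = A/P = 11.61/9.981 = 1.163 m.
V = (1/n) R^(2/3) √S = (1/0.015) × 1.163^(2/3) × √0.00091 = 2.225 m/s. Hydraulic depth D_h = A/T = 11.61/8.74 = 1.329 m.
Froude number Fr = V/√(g·D_h) = 2.225/√(9.81×1.329) = 0.616, which is less than 1, so the flow is subcritical.

subcritical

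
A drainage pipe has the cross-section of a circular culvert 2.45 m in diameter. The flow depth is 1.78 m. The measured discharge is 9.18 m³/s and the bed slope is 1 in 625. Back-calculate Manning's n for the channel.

For a circular section of diameter D = 2.45 m at depth y = 1.78 m, the central angle is θ = 2 arccos(1 − 2y/D) = 4.082 rad. Then A = (D²/8)(θ − sin θ) = 3.669 m² and P = Dθ/2 = 5 m.
Hydraulic radius R = A/P = 3.669/5 = 0.7337 m.
Rearranging Manning's equation: n = (1/Q) A R^(2/3) S^(1/2) = (1/9.18) × 3.669 × 0.7337^(2/3) × √0.0016 = 0.013.

n = 0.013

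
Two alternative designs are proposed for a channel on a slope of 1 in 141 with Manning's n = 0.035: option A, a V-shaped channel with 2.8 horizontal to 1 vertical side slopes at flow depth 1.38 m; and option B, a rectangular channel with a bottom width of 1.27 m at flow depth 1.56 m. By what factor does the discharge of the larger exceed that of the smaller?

Channel A: For a triangular section with side slope z = 2.8: A = zy² = 2.8×1.38² = 5.332 m²; P = 2y√(1+z²) = 2×1.38×2.973 = 8.206 m. Hydraulic radius R = A/P = 5.332/8.206 = 0.6498 m. Q_A = (1/0.035)·5.332·0.6498^(2/3)·√0.007092 = 9.626 m³/s.
Channel B: Flow area A = b·y = 1.27 × 1.56 = 1.981 m². Wetted perimeter P = b + 2y = 1.27 + 2×1.56 = 4.39 m. Hydraulic radius R = A/P = 1.981/4.39 = 0.4513 m. Q_B = (1/0.035)·1.981·0.4513^(2/3)·√0.007092 = 2.805 m³/s.
The larger discharge is 9.626 m³/s and the smaller is 2.805 m³/s; the ratio is 3.43.

3.43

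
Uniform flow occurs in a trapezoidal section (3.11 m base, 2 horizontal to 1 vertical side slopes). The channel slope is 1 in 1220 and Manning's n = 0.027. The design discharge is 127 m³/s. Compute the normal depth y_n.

Manning's equation rearranged: A R^(2/3) = nQ / (1·√S) = 0.027 × 127 / (√0.0008197) = 119.8.
Try y = 3.47 m: A R^(2/3) = 52.97 — short.
Try y = 4.94 m: A R^(2/3) = 119.7 — matches.

y_n = 4.94 m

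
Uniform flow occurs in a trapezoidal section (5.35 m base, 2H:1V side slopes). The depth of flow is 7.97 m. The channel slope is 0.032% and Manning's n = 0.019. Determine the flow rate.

Q = 412 m³/s

With bottom width b = 5.35 m and side slope z = 2: A = (b + zy)y = (5.35 + 2×7.97)×7.97 = 169.7 m²; P = b + 2y√(1+z²) = 5.35 + 2×7.97×2.236 = 40.99 m.
Hydraulic radius R = A/P = 169.7/40.99 = 4.139 m.
Manning's equation: Q = (1/n) A R^(2/3) S^(1/2) = (1/0.019) × 169.7 × 4.139^(2/3) × 0.00032^(1/2) = 412 m³/s.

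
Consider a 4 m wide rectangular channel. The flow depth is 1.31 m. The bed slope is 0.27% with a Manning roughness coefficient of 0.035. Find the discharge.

Flow area A = b·y = 4 × 1.31 = 5.24 m². Wetted perimeter P = b + 2y = 4 + 2×1.31 = 6.62 m.
Hydraulic radius R = A/P = 5.24/6.62 = 0.7915 m.
Manning's equation: Q = (1/n) A R^(2/3) S^(1/2) = (1/0.035) × 5.24 × 0.7915^(2/3) × 0.0027^(1/2) = 6.66 m³/s.

Q = 6.66 m³/s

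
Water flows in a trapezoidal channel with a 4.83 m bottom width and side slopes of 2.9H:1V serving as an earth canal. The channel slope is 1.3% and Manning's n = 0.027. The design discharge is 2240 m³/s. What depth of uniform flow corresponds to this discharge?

y_n = 7.71 m

Manning's equation rearranged: A R^(2/3) = nQ / (1·√S) = 0.027 × 2240 / (√0.013) = 530.4.
Trying y = 9.36 m: A R^(2/3) = 852.5 — too large.
Trying y = 5.57 m: A R^(2/3) = 242.9 — too small.
Trying y = 7.71 m: A R^(2/3) = 530.1 — close enough.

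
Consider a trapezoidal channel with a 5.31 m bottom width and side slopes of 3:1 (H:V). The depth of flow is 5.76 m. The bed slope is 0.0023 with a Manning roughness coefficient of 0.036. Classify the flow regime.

With bottom width b = 5.31 m and side slope z = 3: A = (b + zy)y = (5.31 + 3×5.76)×5.76 = 130.1 m²; P = b + 2y√(1+z²) = 5.31 + 2×5.76×3.162 = 41.74 m.
Hydraulic radius R = A/P = 130.1/41.74 = 3.117 m.
V = (1/n) R^(2/3) √S = (1/0.036) × 3.117^(2/3) × √0.0023 = 2.843 m/s. Hydraulic depth D_h = A/T = 130.1/39.87 = 3.264 m.
Froude number Fr = V/√(g·D_h) = 2.843/√(9.81×3.264) = 0.502, which is less than 1, so the flow is subcritical.

subcritical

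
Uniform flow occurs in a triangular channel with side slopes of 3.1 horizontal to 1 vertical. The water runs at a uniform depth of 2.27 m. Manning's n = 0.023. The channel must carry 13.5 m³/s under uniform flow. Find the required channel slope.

S = 0.000341

For a triangular section with side slope z = 3.1: A = zy² = 3.1×2.27² = 15.97 m²; P = 2y√(1+z²) = 2×2.27×3.257 = 14.79 m.
Hydraulic radius R = A/P = 15.97/14.79 = 1.08 m.
From Manning's equation, S = [nQ / (1 A R^(2/3))]² = [0.023 × 13.5 / (1 × 15.97 × 1.08^(2/3))]² = 0.000341.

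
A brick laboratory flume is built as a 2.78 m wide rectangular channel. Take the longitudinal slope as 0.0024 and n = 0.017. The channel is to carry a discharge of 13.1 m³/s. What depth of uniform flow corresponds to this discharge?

Manning's equation rearranged: A R^(2/3) = nQ / (1·√S) = 0.017 × 13.1 / (√0.0024) = 4.546.
Try y = 1.54 m: A R^(2/3) = 3.473 — too small.
Try y = 1.89 m: A R^(2/3) = 4.531 — matches.

y_n = 1.89 m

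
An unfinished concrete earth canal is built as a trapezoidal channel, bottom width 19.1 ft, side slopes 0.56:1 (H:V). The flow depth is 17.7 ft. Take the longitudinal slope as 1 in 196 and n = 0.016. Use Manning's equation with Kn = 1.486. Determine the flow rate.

Q = 14300 ft³/s

With bottom width b = 19.1 ft and side slope z = 0.56: A = (b + zy)y = (19.1 + 0.56×17.7)×17.7 = 513.5 ft²; P = b + 2y√(1+z²) = 19.1 + 2×17.7×1.146 = 59.67 ft.
Hydraulic radius R = A/P = 513.5/59.67 = 8.605 ft.
Manning's equation: Q = (1.486/n) A R^(2/3) S^(1/2) = (1.486/0.016) × 513.5 × 8.605^(2/3) × 0.005102^(1/2) = 14300 ft³/s.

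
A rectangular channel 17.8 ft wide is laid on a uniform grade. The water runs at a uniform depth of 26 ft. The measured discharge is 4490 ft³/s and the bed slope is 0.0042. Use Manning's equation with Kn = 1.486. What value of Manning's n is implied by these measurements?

Flow area A = b·y = 17.8 × 26 = 462.8 ft². Wetted perimeter P = b + 2y = 17.8 + 2×26 = 69.8 ft.
Hydraulic radius R = A/P = 462.8/69.8 = 6.63 ft.
Rearranging Manning's equation: n = (1.486/Q) A R^(2/3) S^(1/2) = (1.486/4490) × 462.8 × 6.63^(2/3) × √0.0042 = 0.035.

n = 0.035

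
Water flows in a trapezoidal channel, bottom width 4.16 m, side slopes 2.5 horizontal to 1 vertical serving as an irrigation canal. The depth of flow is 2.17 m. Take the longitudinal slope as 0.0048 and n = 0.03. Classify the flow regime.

subcritical

With bottom width b = 4.16 m and side slope z = 2.5: A = (b + zy)y = (4.16 + 2.5×2.17)×2.17 = 20.8 m²; P = b + 2y√(1+z²) = 4.16 + 2×2.17×2.693 = 15.85 m.
Hydraulic radius R = A/P = 20.8/15.85 = 1.313 m.
V = (1/n) R^(2/3) √S = (1/0.03) × 1.313^(2/3) × √0.0048 = 2.769 m/s. Hydraulic depth D_h = A/T = 20.8/15.01 = 1.386 m.
Froude number Fr = V/√(g·D_h) = 2.769/√(9.81×1.386) = 0.751, which is less than 1, so the flow is subcritical.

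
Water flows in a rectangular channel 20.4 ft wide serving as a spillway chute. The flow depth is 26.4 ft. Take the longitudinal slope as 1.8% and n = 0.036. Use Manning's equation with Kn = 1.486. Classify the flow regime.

subcritical

Flow area A = b·y = 20.4 × 26.4 = 538.6 ft². Wetted perimeter P = b + 2y = 20.4 + 2×26.4 = 73.2 ft.
Hydraulic radius R = A/P = 538.6/73.2 = 7.357 ft.
V = (1.486/n) R^(2/3) √S = (1.486/0.036) × 7.357^(2/3) × √0.018 = 20.95 ft/s. Hydraulic depth D_h = A/T = 538.6/20.4 = 26.4 ft.
Froude number Fr = V/√(g·D_h) = 20.95/√(32.2×26.4) = 0.719, which is less than 1, so the flow is subcritical.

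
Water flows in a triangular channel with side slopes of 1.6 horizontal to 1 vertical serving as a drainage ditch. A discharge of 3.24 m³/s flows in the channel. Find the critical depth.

At critical depth, Q² T / (g A³) = 1, i.e. A³/T = Q²/g = 3.24²/9.81 = 1.07.
Try y = 0.761 m: A³/T = 0.3267 — too small.
Try y = 1.16 m: A³/T = 2.688 — too large.
Try y = 0.965 m: A³/T = 1.071 — ≈ 1.07.

y_c = 0.965 m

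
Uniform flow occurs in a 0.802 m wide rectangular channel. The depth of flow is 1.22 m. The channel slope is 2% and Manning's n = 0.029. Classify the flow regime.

subcritical

Flow area A = b·y = 0.802 × 1.22 = 0.9784 m². Wetted perimeter P = b + 2y = 0.802 + 2×1.22 = 3.242 m.
Hydraulic radius R = A/P = 0.9784/3.242 = 0.3018 m.
V = (1/n) R^(2/3) √S = (1/0.029) × 0.3018^(2/3) × √0.02 = 2.194 m/s. Hydraulic depth D_h = A/T = 0.9784/0.802 = 1.22 m.
Froude number Fr = V/√(g·D_h) = 2.194/√(9.81×1.22) = 0.634, which is less than 1, so the flow is subcritical.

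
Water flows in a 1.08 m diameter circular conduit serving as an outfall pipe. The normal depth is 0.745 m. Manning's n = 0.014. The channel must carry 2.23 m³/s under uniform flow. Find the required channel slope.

S = 0.00987

For a circular section of diameter D = 1.08 m at depth y = 0.745 m, the central angle is θ = 2 arccos(1 − 2y/D) = 3.92 rad. Then A = (D²/8)(θ − sin θ) = 0.674 m² and P = Dθ/2 = 2.117 m.
Hydraulic radius R = A/P = 0.674/2.117 = 0.3184 m.
From Manning's equation, S = [nQ / (1 A R^(2/3))]² = [0.014 × 2.23 / (1 × 0.674 × 0.3184^(2/3))]² = 0.00987.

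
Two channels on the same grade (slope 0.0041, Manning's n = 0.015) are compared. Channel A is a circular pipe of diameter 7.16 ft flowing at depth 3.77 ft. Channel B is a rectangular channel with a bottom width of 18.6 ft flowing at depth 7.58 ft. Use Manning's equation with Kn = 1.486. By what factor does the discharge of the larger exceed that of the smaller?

11.3

Channel A: For a circular section of diameter D = 7.16 ft at depth y = 3.77 ft, the central angle is θ = 2 arccos(1 − 2y/D) = 3.248 rad. Then A = (D²/8)(θ − sin θ) = 21.49 ft² and P = Dθ/2 = 11.63 ft. Hydraulic radius R = A/P = 21.49/11.63 = 1.848 ft. Q_A = (1.486/0.015)·21.49·1.848^(2/3)·√0.0041 = 205.3 ft³/s.
Channel B: Flow area A = b·y = 18.6 × 7.58 = 141 ft². Wetted perimeter P = b + 2y = 18.6 + 2×7.58 = 33.76 ft. Hydraulic radius R = A/P = 141/33.76 = 4.176 ft. Q_B = (1.486/0.015)·141·4.176^(2/3)·√0.0041 = 2319 ft³/s.
The larger discharge is 2319 ft³/s and the smaller is 205.3 ft³/s; the ratio is 11.3.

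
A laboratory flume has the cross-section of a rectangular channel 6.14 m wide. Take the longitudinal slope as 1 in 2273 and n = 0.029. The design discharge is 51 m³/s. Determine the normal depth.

y_n = 6.94 m

Manning's equation rearranged: A R^(2/3) = nQ / (1·√S) = 0.029 × 51 / (√0.0004399) = 70.51.
Trying y = 5.11 m: A R^(2/3) = 48.43 — too small.
Trying y = 7.78 m: A R^(2/3) = 80.84 — too large.
Trying y = 6.94 m: A R^(2/3) = 70.51 — ≈ 70.51.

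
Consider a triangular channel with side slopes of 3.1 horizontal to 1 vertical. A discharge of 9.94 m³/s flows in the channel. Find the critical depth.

y_c = 1.16 m

At critical depth, Q² T / (g A³) = 1, i.e. A³/T = Q²/g = 9.94²/9.81 = 10.07.
At y = 0.892 m: A³/T = 2.713 — low.
At y = 1.45 m: A³/T = 30.8 — high.
At y = 1.16 m: A³/T = 10.09 — matches.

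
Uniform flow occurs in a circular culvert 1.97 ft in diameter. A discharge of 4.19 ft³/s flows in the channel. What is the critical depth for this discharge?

y_c = 0.722 ft

At critical depth, Q² T / (g A³) = 1, i.e. A³/T = Q²/g = 4.19²/32.2 = 0.5452.
Try y = 0.904 ft: A³/T = 1.294 — high.
Try y = 0.722 ft: A³/T = 0.5462 — close enough.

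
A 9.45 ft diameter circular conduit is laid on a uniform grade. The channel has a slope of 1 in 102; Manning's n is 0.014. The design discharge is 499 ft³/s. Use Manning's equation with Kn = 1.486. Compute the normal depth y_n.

Manning's equation rearranged: A R^(2/3) = nQ / (1.486·√S) = 0.014 × 499 / (1.486 × √0.009804) = 47.48.
Trying y = 4.42 ft: A R^(2/3) = 55.46 — over.
Trying y = 3.15 ft: A R^(2/3) = 29.83 — short.
Trying y = 4.05 ft: A R^(2/3) = 47.51 — matches.

y_n = 4.05 ft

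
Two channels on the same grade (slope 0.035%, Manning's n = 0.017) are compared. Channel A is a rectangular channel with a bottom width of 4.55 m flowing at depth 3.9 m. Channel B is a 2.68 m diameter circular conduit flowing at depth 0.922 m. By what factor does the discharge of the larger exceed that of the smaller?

Channel A: Flow area A = b·y = 4.55 × 3.9 = 17.74 m². Wetted perimeter P = b + 2y = 4.55 + 2×3.9 = 12.35 m. Hydraulic radius R = A/P = 17.74/12.35 = 1.437 m. Q_A = (1/0.017)·17.74·1.437^(2/3)·√0.00035 = 24.87 m³/s.
Channel B: For a circular section of diameter D = 2.68 m at depth y = 0.922 m, the central angle is θ = 2 arccos(1 − 2y/D) = 2.507 rad. Then A = (D²/8)(θ − sin θ) = 1.719 m² and P = Dθ/2 = 3.36 m. Hydraulic radius R = A/P = 1.719/3.36 = 0.5116 m. Q_B = (1/0.017)·1.719·0.5116^(2/3)·√0.00035 = 1.21 m³/s.
The larger discharge is 24.87 m³/s and the smaller is 1.21 m³/s; the ratio is 20.6.

20.6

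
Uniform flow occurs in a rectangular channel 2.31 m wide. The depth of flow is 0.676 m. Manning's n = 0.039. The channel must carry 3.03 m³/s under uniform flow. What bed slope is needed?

Flow area A = b·y = 2.31 × 0.676 = 1.562 m². Wetted perimeter P = b + 2y = 2.31 + 2×0.676 = 3.662 m.
Hydraulic radius R = A/P = 1.562/3.662 = 0.4264 m.
From Manning's equation, S = [nQ / (1 A R^(2/3))]² = [0.039 × 3.03 / (1 × 1.562 × 0.4264^(2/3))]² = 0.0178.

S = 0.0178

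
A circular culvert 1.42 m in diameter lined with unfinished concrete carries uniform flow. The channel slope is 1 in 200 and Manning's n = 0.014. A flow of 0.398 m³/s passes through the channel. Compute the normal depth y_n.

y_n = 0.302 m

Manning's equation rearranged: A R^(2/3) = nQ / (1·√S) = 0.014 × 0.398 / (√0.005) = 0.0788.
At y = 0.382 m: A R^(2/3) = 0.1257 — over.
At y = 0.302 m: A R^(2/3) = 0.07872 — matches.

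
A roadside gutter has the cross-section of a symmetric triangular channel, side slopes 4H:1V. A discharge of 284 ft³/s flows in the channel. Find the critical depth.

y_c = 3.16 ft

At critical depth, Q² T / (g A³) = 1, i.e. A³/T = Q²/g = 284²/32.2 = 2505.
Try y = 3.64 ft: A³/T = 5112 — over.
Try y = 2.33 ft: A³/T = 549.4 — short.
Try y = 3.16 ft: A³/T = 2521 — ≈ 2505.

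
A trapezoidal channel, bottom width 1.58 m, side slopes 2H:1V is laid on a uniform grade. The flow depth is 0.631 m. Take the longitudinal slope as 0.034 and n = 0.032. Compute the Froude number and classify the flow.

With bottom width b = 1.58 m and side slope z = 2: A = (b + zy)y = (1.58 + 2×0.631)×0.631 = 1.793 m²; P = b + 2y√(1+z²) = 1.58 + 2×0.631×2.236 = 4.402 m.
Hydraulic radius R = A/P = 1.793/4.402 = 0.4074 m.
V = (1/n) R^(2/3) √S = (1/0.032) × 0.4074^(2/3) × √0.034 = 3.167 m/s. Hydraulic depth D_h = A/T = 1.793/4.104 = 0.437 m.
Froude number Fr = V/√(g·D_h) = 3.167/√(9.81×0.437) = 1.53, which is greater than 1, so the flow is supercritical.

supercritical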